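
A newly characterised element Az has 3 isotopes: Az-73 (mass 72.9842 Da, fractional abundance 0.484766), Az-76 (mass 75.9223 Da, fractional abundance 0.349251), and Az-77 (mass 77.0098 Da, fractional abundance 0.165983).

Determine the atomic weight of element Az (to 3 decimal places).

74.679 Da

Average mass = Σ (abundance × isotope mass) = 0.484766 × 72.9842 + 0.349251 × 75.9223 + 0.165983 × 77.0098
= 35.38026 + 26.51594 + 12.78232 = 74.67852 Da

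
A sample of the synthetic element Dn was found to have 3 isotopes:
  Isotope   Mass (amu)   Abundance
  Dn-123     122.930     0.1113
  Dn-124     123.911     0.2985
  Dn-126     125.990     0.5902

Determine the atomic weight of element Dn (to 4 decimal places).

The abundance-weighted mean is 0.1113 × 122.930 + 0.2985 × 123.911 + 0.5902 × 125.990
= 13.68211 + 36.98743 + 74.35930 = 125.02884 amu

125.0288 amu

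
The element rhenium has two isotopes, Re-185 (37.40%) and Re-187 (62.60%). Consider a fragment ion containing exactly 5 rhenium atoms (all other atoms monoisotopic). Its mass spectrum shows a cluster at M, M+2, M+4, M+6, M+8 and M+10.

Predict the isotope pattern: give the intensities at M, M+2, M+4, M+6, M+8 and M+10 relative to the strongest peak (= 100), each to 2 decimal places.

2.13 : 17.85 : 59.74 : 100.00 : 83.69 : 28.02

The 5 Re atoms are independent, so intensities follow the terms of (0.3740 + 0.6260)^5.
P(M) = 0.3740^5 = 0.007317
P(M+2) = 5 × 0.3740^4 × 0.6260^1 = 0.061239
P(M+4) = 10 × 0.3740^3 × 0.6260^2 = 0.205005
P(M+6) = 10 × 0.3740^2 × 0.6260^3 = 0.343136
P(M+8) = 5 × 0.3740^1 × 0.6260^4 = 0.287170
P(M+10) = 0.6260^5 = 0.096133
The M+6 peak is largest (0.343136); scaling to 100 gives 2.13 : 17.85 : 59.74 : 100.00 : 83.69 : 28.02.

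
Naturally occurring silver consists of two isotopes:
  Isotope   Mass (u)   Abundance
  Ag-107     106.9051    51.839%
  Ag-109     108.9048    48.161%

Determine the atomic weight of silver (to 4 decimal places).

107.8682 u

Ar = Σ fᵢ·mᵢ = 0.51839 × 106.9051 + 0.48161 × 108.9048
= 55.41853 + 52.44964 = 107.86817 u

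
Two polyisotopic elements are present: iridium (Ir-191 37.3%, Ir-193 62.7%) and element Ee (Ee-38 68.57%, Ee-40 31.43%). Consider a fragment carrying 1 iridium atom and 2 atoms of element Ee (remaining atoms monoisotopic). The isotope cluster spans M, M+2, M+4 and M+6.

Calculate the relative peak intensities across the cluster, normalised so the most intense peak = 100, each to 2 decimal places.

Iridium pattern (n=1): 0.3730 : 0.6270
Element Ee pattern (n=2): 0.47018449 : 0.43103102 : 0.09878449
Convolve the two distributions (both contribute in 2-u steps):
  M: 0.3730×0.47018449 = 0.175379
  M+2: 0.3730×0.43103102 + 0.6270×0.47018449 = 0.455580
  M+4: 0.3730×0.09878449 + 0.6270×0.43103102 = 0.307103
  M+6: 0.6270×0.09878449 = 0.061938
Scale to base peak (0.455580) = 100: 38.50 : 100.00 : 67.41 : 13.60

38.50 : 100.00 : 67.41 : 13.60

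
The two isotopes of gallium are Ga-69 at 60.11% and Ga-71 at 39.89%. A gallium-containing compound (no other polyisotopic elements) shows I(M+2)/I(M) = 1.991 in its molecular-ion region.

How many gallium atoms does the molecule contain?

The M+2/M ratio from n Ga atoms is n · q/p = n · 0.3989/0.6011.
n = 1.991 × 0.6011/0.3989 = 3.00 ≈ 3

3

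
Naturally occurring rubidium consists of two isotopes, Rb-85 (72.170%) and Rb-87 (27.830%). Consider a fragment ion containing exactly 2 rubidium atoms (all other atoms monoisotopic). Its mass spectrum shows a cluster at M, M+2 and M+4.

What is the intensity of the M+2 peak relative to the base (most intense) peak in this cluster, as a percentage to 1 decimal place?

77.1%

Binomial terms of (0.72170 + 0.27830)^2: M 0.5209, M+2 0.4017, M+4 0.0775 → M is the base peak.
P(M) = C(2,0) × 0.72170^2 × 0.27830^0 = 1 × 0.52085089 × 1.0000 = 0.520851 (base)
P(M+2) = C(2,1) × 0.72170^1 × 0.27830^1 = 2 × 0.7217 × 0.2783 = 0.401698
Relative intensity = 0.401698 / 0.520851 × 100 = 77.1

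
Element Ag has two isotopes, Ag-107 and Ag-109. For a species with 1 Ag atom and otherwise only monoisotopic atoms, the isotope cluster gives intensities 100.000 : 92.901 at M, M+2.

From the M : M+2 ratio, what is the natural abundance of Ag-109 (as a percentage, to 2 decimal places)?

If p is the fraction of Ag that is Ag-107, then I(M+2)/I(M) = [C(1,1)·p^0·(1−p)] / p^1 = 1·(1−p)/p = 92.901/100.000 = 0.9290
(1−p)/p = 0.9290/1 = 0.9290  ⇒  p = 1/(1 + 0.9290) = 0.5184
Ag-107: 51.84%, Ag-109: 48.16%.

48.16%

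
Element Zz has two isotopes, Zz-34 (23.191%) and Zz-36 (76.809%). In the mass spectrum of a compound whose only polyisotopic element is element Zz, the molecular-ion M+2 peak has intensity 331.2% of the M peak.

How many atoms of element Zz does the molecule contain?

For n independent Zz atoms, I(M+2)/I(M) = n · (abundance Zz-36) / (abundance Zz-34) = n · 0.76809/0.23191.
n = 3.312 × 0.23191/0.76809 = 1.00 ≈ 1

1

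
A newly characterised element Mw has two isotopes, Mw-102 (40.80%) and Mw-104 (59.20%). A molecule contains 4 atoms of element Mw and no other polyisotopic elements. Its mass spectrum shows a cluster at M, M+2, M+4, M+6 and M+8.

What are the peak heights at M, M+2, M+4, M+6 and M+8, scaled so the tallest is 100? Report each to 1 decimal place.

Each Mw atom is independently Mw-102 (p = 0.4080) or Mw-104 (q = 0.5920); the cluster is the binomial expansion (p + q)^4.
P(M) = 0.4080^4 = 0.027710
P(M+2) = 4 × 0.4080^3 × 0.5920^1 = 0.160828
P(M+4) = 6 × 0.4080^2 × 0.5920^2 = 0.350038
P(M+6) = 4 × 0.4080^1 × 0.5920^3 = 0.338599
P(M+8) = 0.5920^4 = 0.122825
The M+4 peak is largest (0.350038); scaling to 100 gives 7.9 : 45.9 : 100.0 : 96.7 : 35.1.

7.9 : 45.9 : 100.0 : 96.7 : 35.1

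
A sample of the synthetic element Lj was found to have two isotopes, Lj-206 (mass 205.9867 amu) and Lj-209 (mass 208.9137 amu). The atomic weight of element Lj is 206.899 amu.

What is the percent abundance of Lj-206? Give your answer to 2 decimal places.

68.83%

Writing the weighted mean with unknown fraction x of Lj-206:
205.9867·x + 208.9137·(1 − x) = 206.899
(205.9867 − 208.9137)·x = 206.899 − 208.9137
x = -2.0147 / -2.9270 = 0.68832 → 68.83% Lj-206, 31.17% Lj-209.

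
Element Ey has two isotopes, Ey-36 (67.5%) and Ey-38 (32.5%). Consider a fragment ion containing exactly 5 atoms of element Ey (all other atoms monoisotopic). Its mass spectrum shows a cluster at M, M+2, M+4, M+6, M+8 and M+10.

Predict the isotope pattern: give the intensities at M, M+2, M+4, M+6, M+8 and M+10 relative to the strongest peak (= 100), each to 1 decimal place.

The 5 Ey atoms are independent, so intensities follow the terms of (0.675 + 0.325)^5.
P(M) = 0.675^5 = 0.140126
P(M+2) = 5 × 0.675^4 × 0.325^1 = 0.337340
P(M+4) = 10 × 0.675^3 × 0.325^2 = 0.324846
P(M+6) = 10 × 0.675^2 × 0.325^3 = 0.156408
P(M+8) = 5 × 0.675^1 × 0.325^4 = 0.037654
P(M+10) = 0.325^5 = 0.003626
The M+2 peak is largest (0.337340); scaling to 100 gives 41.5 : 100.0 : 96.3 : 46.4 : 11.2 : 1.1.

41.5 : 100.0 : 96.3 : 46.4 : 11.2 : 1.1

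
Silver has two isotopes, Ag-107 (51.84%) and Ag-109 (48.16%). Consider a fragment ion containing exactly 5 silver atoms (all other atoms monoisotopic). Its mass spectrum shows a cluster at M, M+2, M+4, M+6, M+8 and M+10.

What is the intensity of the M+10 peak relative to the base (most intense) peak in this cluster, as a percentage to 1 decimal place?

8.0%

Term probabilities: M 0.0374, M+2 0.1739, M+4 0.3231, M+6 0.3002, M+8 0.1394, M+10 0.0259. Base peak = M+4.
P(M+4) = C(5,2) × 0.5184^3 × 0.4816^2 = 10 × 0.13931407 × 0.23193856 = 0.323123 (base)
P(M+10) = C(5,5) × 0.5184^0 × 0.4816^5 = 1 × 1.0000 × 0.02590791 = 0.025908
Relative intensity = 0.025908 / 0.323123 × 100 = 8.0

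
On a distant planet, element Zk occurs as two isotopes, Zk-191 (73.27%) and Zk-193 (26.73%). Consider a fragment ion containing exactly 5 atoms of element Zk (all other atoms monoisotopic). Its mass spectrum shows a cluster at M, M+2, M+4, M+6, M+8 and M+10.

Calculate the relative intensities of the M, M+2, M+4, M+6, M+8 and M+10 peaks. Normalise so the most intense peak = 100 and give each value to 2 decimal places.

54.82 : 100.00 : 72.96 : 26.62 : 4.86 : 0.35

Expanding (0.7327 + 0.2673)^5:
P(M) = 0.7327^5 = 0.211169
P(M+2) = 5 × 0.7327^4 × 0.2673^1 = 0.385189
P(M+4) = 10 × 0.7327^3 × 0.2673^2 = 0.281045
P(M+6) = 10 × 0.7327^2 × 0.2673^3 = 0.102530
P(M+8) = 5 × 0.7327^1 × 0.2673^4 = 0.018702
P(M+10) = 0.2673^5 = 0.001365
The M+2 peak is largest (0.385189); scaling to 100 gives 54.82 : 100.00 : 72.96 : 26.62 : 4.86 : 0.35.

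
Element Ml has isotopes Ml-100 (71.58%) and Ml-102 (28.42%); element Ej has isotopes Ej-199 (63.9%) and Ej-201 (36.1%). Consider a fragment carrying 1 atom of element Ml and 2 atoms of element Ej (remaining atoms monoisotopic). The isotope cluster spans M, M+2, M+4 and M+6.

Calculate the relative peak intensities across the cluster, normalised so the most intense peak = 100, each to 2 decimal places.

65.49 : 100.00 : 50.28 : 8.30

Element Ml pattern (n=1): 0.7158 : 0.2842
Element Ej pattern (n=2): 0.408321 : 0.461358 : 0.130321
Convolve the two distributions (both contribute in 2-u steps):
  M: 0.7158×0.408321 = 0.292276
  M+2: 0.7158×0.461358 + 0.2842×0.408321 = 0.446285
  M+4: 0.7158×0.130321 + 0.2842×0.461358 = 0.224402
  M+6: 0.2842×0.130321 = 0.037037
Scale to base peak (0.446285) = 100: 65.49 : 100.00 : 50.28 : 8.30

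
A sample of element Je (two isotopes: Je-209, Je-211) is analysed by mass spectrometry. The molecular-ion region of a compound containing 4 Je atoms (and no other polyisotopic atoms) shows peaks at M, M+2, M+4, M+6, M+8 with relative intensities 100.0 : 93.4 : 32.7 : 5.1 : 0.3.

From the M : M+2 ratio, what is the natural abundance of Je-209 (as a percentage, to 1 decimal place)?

81.1%

If p is the fraction of Je that is Je-209, then I(M+2)/I(M) = [C(4,1)·p^3·(1−p)] / p^4 = 4·(1−p)/p = 93.4/100.0 = 0.9340
(1−p)/p = 0.9340/4 = 0.2335  ⇒  p = 1/(1 + 0.2335) = 0.8107
Je-209: 81.1%, Je-211: 18.9%.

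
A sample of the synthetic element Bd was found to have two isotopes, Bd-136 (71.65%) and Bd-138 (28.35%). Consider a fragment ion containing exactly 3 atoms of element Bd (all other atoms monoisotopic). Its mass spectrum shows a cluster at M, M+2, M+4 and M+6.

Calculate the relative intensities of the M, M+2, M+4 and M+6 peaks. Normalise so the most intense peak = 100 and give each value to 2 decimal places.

84.24 : 100.00 : 39.57 : 5.22

The 3 Bd atoms are independent, so intensities follow the terms of (0.7165 + 0.2835)^3.
P(M) = 0.7165^3 = 0.367831
P(M+2) = 3 × 0.7165^2 × 0.2835^1 = 0.436623
P(M+4) = 3 × 0.7165^1 × 0.2835^2 = 0.172760
P(M+6) = 0.2835^3 = 0.022786
The M+2 peak is largest (0.436623); scaling to 100 gives 84.24 : 100.00 : 39.57 : 5.22.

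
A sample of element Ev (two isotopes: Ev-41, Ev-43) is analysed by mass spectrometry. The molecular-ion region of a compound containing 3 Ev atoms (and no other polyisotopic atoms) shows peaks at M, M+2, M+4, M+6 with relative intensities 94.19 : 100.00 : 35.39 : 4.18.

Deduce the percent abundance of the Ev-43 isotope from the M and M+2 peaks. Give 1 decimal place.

26.1%

Let p = fractional abundance of Ev-41. I(M+2)/I(M) = [C(3,1)·p^2·(1−p)] / p^3 = 3·(1−p)/p = 100.00/94.19 = 1.0617
(1−p)/p = 1.0617/3 = 0.3539  ⇒  p = 1/(1 + 0.3539) = 0.7386
Ev-41: 73.9%, Ev-43: 26.1%.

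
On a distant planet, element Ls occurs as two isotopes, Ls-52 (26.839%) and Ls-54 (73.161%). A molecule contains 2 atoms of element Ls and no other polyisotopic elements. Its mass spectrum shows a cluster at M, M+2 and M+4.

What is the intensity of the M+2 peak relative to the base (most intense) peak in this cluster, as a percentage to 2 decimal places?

Binomial terms of (0.26839 + 0.73161)^2: M 0.0720, M+2 0.3927, M+4 0.5353 → M+4 is the base peak.
P(M+4) = C(2,2) × 0.26839^0 × 0.73161^2 = 1 × 1.0000 × 0.53525319 = 0.535253 (base)
P(M+2) = C(2,1) × 0.26839^1 × 0.73161^1 = 2 × 0.26839 × 0.73161 = 0.392714
Relative intensity = 0.392714 / 0.535253 × 100 = 73.37

73.37%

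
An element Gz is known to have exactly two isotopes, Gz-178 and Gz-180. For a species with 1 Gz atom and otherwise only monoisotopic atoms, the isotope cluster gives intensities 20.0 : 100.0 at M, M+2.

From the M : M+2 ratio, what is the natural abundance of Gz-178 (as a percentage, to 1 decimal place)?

Let p = fractional abundance of Gz-178. I(M+2)/I(M) = [C(1,1)·p^0·(1−p)] / p^1 = 1·(1−p)/p = 100.0/20.0 = 5.0000
(1−p)/p = 5.0000/1 = 5.0000  ⇒  p = 1/(1 + 5.0000) = 0.1667
Gz-178: 16.7%, Gz-180: 83.3%.

16.7%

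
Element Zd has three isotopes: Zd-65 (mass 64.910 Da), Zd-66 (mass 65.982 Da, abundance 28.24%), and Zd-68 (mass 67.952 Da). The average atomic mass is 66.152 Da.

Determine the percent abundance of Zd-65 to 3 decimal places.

The remaining 71.76% is split between Zd-65 (fraction x) and Zd-68 (fraction 0.7176 − x).
Substituting: 64.910x + 67.952(0.7176 − x) = 47.5186832
(64.910 − 67.952)x = -1.243672  ⇒  x = 0.40883, y = 0.30877
Zd-65: 40.883%, Zd-68: 30.877%.

40.883%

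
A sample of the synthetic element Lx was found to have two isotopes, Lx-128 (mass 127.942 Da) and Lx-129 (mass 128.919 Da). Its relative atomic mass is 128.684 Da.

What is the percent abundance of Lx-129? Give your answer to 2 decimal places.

Writing the weighted mean with unknown fraction x of Lx-128:
127.942·x + 128.919·(1 − x) = 128.684
(127.942 − 128.919)·x = 128.684 − 128.919
x = -0.235 / -0.977 = 0.24053 → 24.05% Lx-128, 75.95% Lx-129.

75.95%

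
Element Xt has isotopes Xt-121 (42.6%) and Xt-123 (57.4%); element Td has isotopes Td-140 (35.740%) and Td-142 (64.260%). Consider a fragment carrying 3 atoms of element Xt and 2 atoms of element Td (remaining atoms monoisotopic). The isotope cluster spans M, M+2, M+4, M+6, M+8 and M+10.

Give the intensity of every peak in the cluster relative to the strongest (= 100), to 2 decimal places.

2.85 : 21.76 : 66.14 : 100.00 : 75.23 : 22.53

Element Xt pattern (n=3): 0.07730878 : 0.31250167 : 0.42107033 : 0.18911922
Element Td pattern (n=2): 0.12773476 : 0.45933048 : 0.41293476
Convolve the two distributions (both contribute in 2-u steps):
  M: 0.07730878×0.12773476 = 0.009875
  M+2: 0.07730878×0.45933048 + 0.31250167×0.12773476 = 0.075428
  M+4: 0.07730878×0.41293476 + 0.31250167×0.45933048 + 0.42107033×0.12773476 = 0.229250
  M+6: 0.31250167×0.41293476 + 0.42107033×0.45933048 + 0.18911922×0.12773476 = 0.346610
  M+8: 0.42107033×0.41293476 + 0.18911922×0.45933048 = 0.260743
  M+10: 0.18911922×0.41293476 = 0.078094
Scale to base peak (0.346610) = 100: 2.85 : 21.76 : 66.14 : 100.00 : 75.23 : 22.53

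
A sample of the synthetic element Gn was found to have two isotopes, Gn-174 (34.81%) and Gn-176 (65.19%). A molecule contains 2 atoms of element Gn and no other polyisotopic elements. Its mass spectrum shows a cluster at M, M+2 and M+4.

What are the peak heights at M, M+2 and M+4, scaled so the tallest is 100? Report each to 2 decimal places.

26.70 : 100.00 : 93.64

Each Gn atom is independently Gn-174 (p = 0.3481) or Gn-176 (q = 0.6519); the cluster is the binomial expansion (p + q)^2.
P(M) = 0.3481^2 = 0.121174
P(M+2) = 2 × 0.3481^1 × 0.6519^1 = 0.453853
P(M+4) = 0.6519^2 = 0.424974
The M+2 peak is largest (0.453853); scaling to 100 gives 26.70 : 100.00 : 93.64.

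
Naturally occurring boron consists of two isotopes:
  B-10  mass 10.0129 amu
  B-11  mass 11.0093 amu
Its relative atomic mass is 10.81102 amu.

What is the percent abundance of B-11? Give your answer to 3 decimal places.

80.100%

Let x be the fractional abundance of B-10; then B-11 has abundance 1 − x.
10.0129·x + 11.0093·(1 − x) = 10.81102
(10.0129 − 11.0093)·x = 10.81102 − 11.0093
x = -0.19828 / -0.9964 = 0.19900 → 19.900% B-10, 80.100% B-11.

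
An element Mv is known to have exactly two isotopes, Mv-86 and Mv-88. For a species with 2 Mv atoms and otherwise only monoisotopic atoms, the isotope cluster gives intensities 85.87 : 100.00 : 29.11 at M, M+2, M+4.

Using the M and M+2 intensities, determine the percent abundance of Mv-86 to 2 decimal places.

63.20%

Write p for the Mv-86 fraction. I(M+2)/I(M) = [C(2,1)·p^1·(1−p)] / p^2 = 2·(1−p)/p = 100.00/85.87 = 1.1646
(1−p)/p = 1.1646/2 = 0.5823  ⇒  p = 1/(1 + 0.5823) = 0.6320
Mv-86: 63.20%, Mv-88: 36.80%.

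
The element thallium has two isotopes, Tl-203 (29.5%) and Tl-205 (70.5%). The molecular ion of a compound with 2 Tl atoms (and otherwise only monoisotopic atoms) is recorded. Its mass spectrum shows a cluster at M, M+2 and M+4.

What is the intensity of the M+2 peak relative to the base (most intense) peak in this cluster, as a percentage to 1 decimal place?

83.7%

(0.295 + 0.705)^2 gives M 0.0870, M+2 0.4160, M+4 0.4970; the largest is M+4.
P(M+4) = C(2,2) × 0.295^0 × 0.705^2 = 1 × 1.0000 × 0.497025 = 0.497025 (base)
P(M+2) = C(2,1) × 0.295^1 × 0.705^1 = 2 × 0.2950 × 0.7050 = 0.415950
Relative intensity = 0.415950 / 0.497025 × 100 = 83.7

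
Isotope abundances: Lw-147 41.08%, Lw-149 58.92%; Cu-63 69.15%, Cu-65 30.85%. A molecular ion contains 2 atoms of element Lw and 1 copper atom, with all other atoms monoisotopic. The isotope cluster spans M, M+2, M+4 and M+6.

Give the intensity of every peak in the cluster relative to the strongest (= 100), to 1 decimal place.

30.0 : 99.3 : 100.0 : 27.5

Element Lw pattern (n=2): 0.16875664 : 0.48408672 : 0.34715664
Copper pattern (n=1): 0.6915 : 0.3085
Convolve the two distributions (both contribute in 2-u steps):
  M: 0.16875664×0.6915 = 0.116695
  M+2: 0.16875664×0.3085 + 0.48408672×0.6915 = 0.386807
  M+4: 0.48408672×0.3085 + 0.34715664×0.6915 = 0.389400
  M+6: 0.34715664×0.3085 = 0.107098
Scale to base peak (0.389400) = 100: 30.0 : 99.3 : 100.0 : 27.5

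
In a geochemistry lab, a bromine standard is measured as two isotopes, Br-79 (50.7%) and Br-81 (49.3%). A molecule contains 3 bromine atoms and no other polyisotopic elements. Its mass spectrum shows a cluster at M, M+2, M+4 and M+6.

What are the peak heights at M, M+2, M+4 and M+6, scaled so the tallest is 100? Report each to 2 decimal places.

34.28 : 100.00 : 97.24 : 31.52

Each Br atom is independently Br-79 (p = 0.507) or Br-81 (q = 0.493); the cluster is the binomial expansion (p + q)^3.
P(M) = 0.507^3 = 0.130324
P(M+2) = 3 × 0.507^2 × 0.493^1 = 0.380175
P(M+4) = 3 × 0.507^1 × 0.493^2 = 0.369678
P(M+6) = 0.493^3 = 0.119823
The M+2 peak is largest (0.380175); scaling to 100 gives 34.28 : 100.00 : 97.24 : 31.52.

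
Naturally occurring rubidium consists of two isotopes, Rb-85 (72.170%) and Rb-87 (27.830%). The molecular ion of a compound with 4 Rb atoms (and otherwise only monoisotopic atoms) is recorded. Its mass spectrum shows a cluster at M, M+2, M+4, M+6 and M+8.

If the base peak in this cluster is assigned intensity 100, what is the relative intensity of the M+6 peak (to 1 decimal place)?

Binomial terms of (0.72170 + 0.27830)^4: M 0.2713, M+2 0.4184, M+4 0.2420, M+6 0.0622, M+8 0.0060 → M+2 is the base peak.
P(M+2) = C(4,1) × 0.72170^3 × 0.27830^1 = 4 × 0.37589809 × 0.2783 = 0.418450 (base)
P(M+6) = C(4,3) × 0.72170^1 × 0.27830^3 = 4 × 0.7217 × 0.02155458 = 0.062224
Relative intensity = 0.062224 / 0.418450 × 100 = 14.9

14.9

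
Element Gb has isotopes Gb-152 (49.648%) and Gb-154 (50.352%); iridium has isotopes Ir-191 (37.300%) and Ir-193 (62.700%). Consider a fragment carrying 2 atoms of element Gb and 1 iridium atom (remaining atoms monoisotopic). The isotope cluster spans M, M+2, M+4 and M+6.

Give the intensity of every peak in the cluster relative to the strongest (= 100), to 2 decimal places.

Element Gb pattern (n=2): 0.24649239 : 0.49997522 : 0.25353239
Iridium pattern (n=1): 0.3730 : 0.6270
Convolve the two distributions (both contribute in 2-u steps):
  M: 0.24649239×0.3730 = 0.091942
  M+2: 0.24649239×0.6270 + 0.49997522×0.3730 = 0.341041
  M+4: 0.49997522×0.6270 + 0.25353239×0.3730 = 0.408052
  M+6: 0.25353239×0.6270 = 0.158965
Scale to base peak (0.408052) = 100: 22.53 : 83.58 : 100.00 : 38.96

22.53 : 83.58 : 100.00 : 38.96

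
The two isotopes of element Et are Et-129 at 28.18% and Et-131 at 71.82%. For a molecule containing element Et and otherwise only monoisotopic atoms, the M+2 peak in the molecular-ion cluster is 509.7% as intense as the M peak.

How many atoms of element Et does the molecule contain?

2

With n Et atoms, P(M+2)/P(M) = C(n,1)·p^(n−1)q / p^n = n·q/p = n · 0.7182/0.2818.
n = 5.097 × 0.2818/0.7182 = 2.00 ≈ 2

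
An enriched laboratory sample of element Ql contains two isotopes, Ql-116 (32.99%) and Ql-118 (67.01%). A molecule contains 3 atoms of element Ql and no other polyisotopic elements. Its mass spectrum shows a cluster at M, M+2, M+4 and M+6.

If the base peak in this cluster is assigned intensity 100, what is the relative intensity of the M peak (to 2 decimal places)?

8.08

Binomial terms of (0.3299 + 0.6701)^3: M 0.0359, M+2 0.2188, M+4 0.4444, M+6 0.3009 → M+4 is the base peak.
P(M+4) = C(3,2) × 0.3299^1 × 0.6701^2 = 3 × 0.3299 × 0.44903401 = 0.444409 (base)
P(M) = C(3,0) × 0.3299^3 × 0.6701^0 = 1 × 0.03590434 × 1.0000 = 0.035904
Relative intensity = 0.035904 / 0.444409 × 100 = 8.08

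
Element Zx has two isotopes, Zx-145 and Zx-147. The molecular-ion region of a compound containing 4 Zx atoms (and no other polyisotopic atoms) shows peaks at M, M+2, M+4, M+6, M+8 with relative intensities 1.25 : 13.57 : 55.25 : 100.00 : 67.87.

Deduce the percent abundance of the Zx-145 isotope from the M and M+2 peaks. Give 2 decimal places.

If p is the fraction of Zx that is Zx-145, then I(M+2)/I(M) = [C(4,1)·p^3·(1−p)] / p^4 = 4·(1−p)/p = 13.57/1.25 = 10.8560
(1−p)/p = 10.8560/4 = 2.7140  ⇒  p = 1/(1 + 2.7140) = 0.2693
Zx-145: 26.93%, Zx-147: 73.07%.

26.93%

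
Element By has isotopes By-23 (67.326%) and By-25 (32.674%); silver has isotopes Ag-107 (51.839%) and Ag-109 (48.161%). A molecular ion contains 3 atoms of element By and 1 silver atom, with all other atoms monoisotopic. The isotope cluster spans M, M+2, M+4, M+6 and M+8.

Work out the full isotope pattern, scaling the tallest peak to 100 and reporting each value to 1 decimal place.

Element By pattern (n=3): 0.30517464 : 0.44431317 : 0.21562975 : 0.03488244
Silver pattern (n=1): 0.51839 : 0.48161
Convolve the two distributions (both contribute in 2-u steps):
  M: 0.30517464×0.51839 = 0.158199
  M+2: 0.30517464×0.48161 + 0.44431317×0.51839 = 0.377303
  M+4: 0.44431317×0.48161 + 0.21562975×0.51839 = 0.325766
  M+6: 0.21562975×0.48161 + 0.03488244×0.51839 = 0.121932
  M+8: 0.03488244×0.48161 = 0.016800
Scale to base peak (0.377303) = 100: 41.9 : 100.0 : 86.3 : 32.3 : 4.5

41.9 : 100.0 : 86.3 : 32.3 : 4.5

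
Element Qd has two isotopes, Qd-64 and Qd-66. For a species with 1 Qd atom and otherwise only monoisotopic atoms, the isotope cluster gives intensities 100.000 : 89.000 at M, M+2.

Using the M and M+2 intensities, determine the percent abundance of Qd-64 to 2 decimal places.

Let p = fractional abundance of Qd-64. I(M+2)/I(M) = [C(1,1)·p^0·(1−p)] / p^1 = 1·(1−p)/p = 89.000/100.000 = 0.8900
(1−p)/p = 0.8900/1 = 0.8900  ⇒  p = 1/(1 + 0.8900) = 0.5291
Qd-64: 52.91%, Qd-66: 47.09%.

52.91%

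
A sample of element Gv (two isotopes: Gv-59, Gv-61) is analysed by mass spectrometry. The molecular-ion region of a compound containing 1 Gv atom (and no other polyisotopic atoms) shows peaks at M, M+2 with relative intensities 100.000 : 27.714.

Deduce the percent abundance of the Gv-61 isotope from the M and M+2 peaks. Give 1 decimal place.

21.7%

Write p for the Gv-59 fraction. I(M+2)/I(M) = [C(1,1)·p^0·(1−p)] / p^1 = 1·(1−p)/p = 27.714/100.000 = 0.2771
(1−p)/p = 0.2771/1 = 0.2771  ⇒  p = 1/(1 + 0.2771) = 0.7830
Gv-59: 78.3%, Gv-61: 21.7%.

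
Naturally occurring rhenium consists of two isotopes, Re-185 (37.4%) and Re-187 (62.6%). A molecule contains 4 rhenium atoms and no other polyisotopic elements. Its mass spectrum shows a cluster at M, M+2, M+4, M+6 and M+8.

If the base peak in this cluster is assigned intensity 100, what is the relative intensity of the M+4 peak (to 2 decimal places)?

89.62

Term probabilities: M 0.0196, M+2 0.1310, M+4 0.3289, M+6 0.3670, M+8 0.1536. Base peak = M+6.
P(M+6) = C(4,3) × 0.374^1 × 0.626^3 = 4 × 0.3740 × 0.24531438 = 0.366990 (base)
P(M+4) = C(4,2) × 0.374^2 × 0.626^2 = 6 × 0.139876 × 0.391876 = 0.328884
Relative intensity = 0.328884 / 0.366990 × 100 = 89.62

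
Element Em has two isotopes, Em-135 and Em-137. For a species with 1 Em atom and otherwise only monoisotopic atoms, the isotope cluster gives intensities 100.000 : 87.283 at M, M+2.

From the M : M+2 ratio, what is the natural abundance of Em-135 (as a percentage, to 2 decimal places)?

Write p for the Em-135 fraction. I(M+2)/I(M) = [C(1,1)·p^0·(1−p)] / p^1 = 1·(1−p)/p = 87.283/100.000 = 0.8728
(1−p)/p = 0.8728/1 = 0.8728  ⇒  p = 1/(1 + 0.8728) = 0.5340
Em-135: 53.40%, Em-137: 46.60%.

53.40%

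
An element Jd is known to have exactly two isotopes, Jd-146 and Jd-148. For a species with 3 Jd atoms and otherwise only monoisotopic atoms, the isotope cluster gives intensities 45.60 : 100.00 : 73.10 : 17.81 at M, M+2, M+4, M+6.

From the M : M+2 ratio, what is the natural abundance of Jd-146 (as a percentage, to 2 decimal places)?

57.77%

Write p for the Jd-146 fraction. I(M+2)/I(M) = [C(3,1)·p^2·(1−p)] / p^3 = 3·(1−p)/p = 100.00/45.60 = 2.1930
(1−p)/p = 2.1930/3 = 0.7310  ⇒  p = 1/(1 + 0.7310) = 0.5777
Jd-146: 57.77%, Jd-148: 42.23%.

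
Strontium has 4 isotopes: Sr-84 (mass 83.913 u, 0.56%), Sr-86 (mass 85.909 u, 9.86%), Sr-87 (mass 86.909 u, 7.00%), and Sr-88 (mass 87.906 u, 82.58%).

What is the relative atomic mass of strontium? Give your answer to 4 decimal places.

87.6169 u

Average mass = Σ (abundance × isotope mass) = 0.0056 × 83.913 + 0.0986 × 85.909 + 0.0700 × 86.909 + 0.8258 × 87.906
= 0.46991 + 8.47063 + 6.08363 + 72.59277 = 87.61694 u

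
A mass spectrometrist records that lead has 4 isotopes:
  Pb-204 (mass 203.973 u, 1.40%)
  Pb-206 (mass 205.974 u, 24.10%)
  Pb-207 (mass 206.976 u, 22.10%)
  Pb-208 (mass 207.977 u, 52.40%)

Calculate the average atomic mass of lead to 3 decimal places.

Average mass = Σ (abundance × isotope mass) = 0.0140 × 203.973 + 0.2410 × 205.974 + 0.2210 × 206.976 + 0.5240 × 207.977
= 2.8556 + 49.6397 + 45.7417 + 108.9799 = 207.2169 u

207.217 u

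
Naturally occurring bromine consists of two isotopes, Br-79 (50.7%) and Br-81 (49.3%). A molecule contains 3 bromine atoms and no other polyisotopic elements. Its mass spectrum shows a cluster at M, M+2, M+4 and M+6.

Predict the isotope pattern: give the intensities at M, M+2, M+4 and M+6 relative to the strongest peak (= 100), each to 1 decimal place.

The 3 Br atoms are independent, so intensities follow the terms of (0.507 + 0.493)^3.
P(M) = 0.507^3 = 0.130324
P(M+2) = 3 × 0.507^2 × 0.493^1 = 0.380175
P(M+4) = 3 × 0.507^1 × 0.493^2 = 0.369678
P(M+6) = 0.493^3 = 0.119823
The M+2 peak is largest (0.380175); scaling to 100 gives 34.3 : 100.0 : 97.2 : 31.5.

34.3 : 100.0 : 97.2 : 31.5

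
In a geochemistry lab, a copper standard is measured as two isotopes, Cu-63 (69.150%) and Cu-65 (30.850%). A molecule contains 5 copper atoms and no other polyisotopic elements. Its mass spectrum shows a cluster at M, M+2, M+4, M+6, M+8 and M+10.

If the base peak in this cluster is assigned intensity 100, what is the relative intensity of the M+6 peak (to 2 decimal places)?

39.81

Term probabilities: M 0.1581, M+2 0.3527, M+4 0.3147, M+6 0.1404, M+8 0.0313, M+10 0.0028. Base peak = M+2.
P(M+2) = C(5,1) × 0.69150^4 × 0.30850^1 = 5 × 0.2286487 × 0.3085 = 0.352691 (base)
P(M+6) = C(5,3) × 0.69150^2 × 0.30850^3 = 10 × 0.47817225 × 0.02936064 = 0.140394
Relative intensity = 0.140394 / 0.352691 × 100 = 39.81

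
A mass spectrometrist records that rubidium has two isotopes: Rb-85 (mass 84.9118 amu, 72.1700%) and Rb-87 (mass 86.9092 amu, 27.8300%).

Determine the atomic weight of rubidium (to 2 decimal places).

The abundance-weighted mean is 0.721700 × 84.9118 + 0.278300 × 86.9092
= 61.28085 + 24.18683 = 85.46768 amu

85.47 amu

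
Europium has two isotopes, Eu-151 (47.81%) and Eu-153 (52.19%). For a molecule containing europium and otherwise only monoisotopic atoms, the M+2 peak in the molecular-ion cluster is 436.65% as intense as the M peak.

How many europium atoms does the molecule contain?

4

With n Eu atoms, P(M+2)/P(M) = C(n,1)·p^(n−1)q / p^n = n·q/p = n · 0.5219/0.4781.
n = 4.3665 × 0.4781/0.5219 = 4.00 ≈ 4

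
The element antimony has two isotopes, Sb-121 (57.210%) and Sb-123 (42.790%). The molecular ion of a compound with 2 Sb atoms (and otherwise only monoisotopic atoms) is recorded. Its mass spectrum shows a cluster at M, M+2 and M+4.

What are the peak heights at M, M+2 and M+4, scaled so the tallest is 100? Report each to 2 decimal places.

Each Sb atom is independently Sb-121 (p = 0.57210) or Sb-123 (q = 0.42790); the cluster is the binomial expansion (p + q)^2.
P(M) = 0.57210^2 = 0.327298
P(M+2) = 2 × 0.57210^1 × 0.42790^1 = 0.489603
P(M+4) = 0.42790^2 = 0.183098
The M+2 peak is largest (0.489603); scaling to 100 gives 66.85 : 100.00 : 37.40.

66.85 : 100.00 : 37.40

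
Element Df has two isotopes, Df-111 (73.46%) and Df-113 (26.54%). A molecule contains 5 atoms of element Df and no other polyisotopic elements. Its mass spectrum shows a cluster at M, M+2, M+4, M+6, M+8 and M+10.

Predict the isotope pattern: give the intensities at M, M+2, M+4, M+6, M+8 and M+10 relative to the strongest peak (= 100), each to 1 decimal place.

55.4 : 100.0 : 72.3 : 26.1 : 4.7 : 0.3

Expanding (0.7346 + 0.2654)^5:
P(M) = 0.7346^5 = 0.213922
P(M+2) = 5 × 0.7346^4 × 0.2654^1 = 0.386433
P(M+4) = 10 × 0.7346^3 × 0.2654^2 = 0.279225
P(M+6) = 10 × 0.7346^2 × 0.2654^3 = 0.100880
P(M+8) = 5 × 0.7346^1 × 0.2654^4 = 0.018223
P(M+10) = 0.2654^5 = 0.001317
The M+2 peak is largest (0.386433); scaling to 100 gives 55.4 : 100.0 : 72.3 : 26.1 : 4.7 : 0.3.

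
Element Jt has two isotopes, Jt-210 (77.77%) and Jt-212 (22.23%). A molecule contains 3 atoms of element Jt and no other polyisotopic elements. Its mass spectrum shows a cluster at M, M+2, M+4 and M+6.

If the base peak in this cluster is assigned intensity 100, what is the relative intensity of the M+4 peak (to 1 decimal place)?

24.5

Binomial terms of (0.7777 + 0.2223)^3: M 0.4704, M+2 0.4034, M+4 0.1153, M+6 0.0110 → M is the base peak.
P(M) = C(3,0) × 0.7777^3 × 0.2223^0 = 1 × 0.47036641 × 1.0000 = 0.470366 (base)
P(M+4) = C(3,2) × 0.7777^1 × 0.2223^2 = 3 × 0.7777 × 0.04941729 = 0.115295
Relative intensity = 0.115295 / 0.470366 × 100 = 24.5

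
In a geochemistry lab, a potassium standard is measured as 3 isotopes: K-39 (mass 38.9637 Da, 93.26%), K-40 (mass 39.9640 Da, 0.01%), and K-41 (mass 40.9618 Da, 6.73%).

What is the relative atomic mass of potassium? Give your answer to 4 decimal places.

Weight each isotope mass by its fractional abundance: 0.9326 × 38.9637 + 0.0001 × 39.9640 + 0.0673 × 40.9618
= 36.33755 + 0.00400 + 2.75673 = 39.09828 Da

39.0983 Da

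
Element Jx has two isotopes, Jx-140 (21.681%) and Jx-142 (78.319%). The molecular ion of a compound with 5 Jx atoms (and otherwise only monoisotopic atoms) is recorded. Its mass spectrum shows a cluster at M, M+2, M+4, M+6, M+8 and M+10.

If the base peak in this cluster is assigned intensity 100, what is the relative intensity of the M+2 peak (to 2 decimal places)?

2.12

Binomial terms of (0.21681 + 0.78319)^5: M 0.0005, M+2 0.0087, M+4 0.0625, M+6 0.2258, M+8 0.4079, M+10 0.2947 → M+8 is the base peak.
P(M+8) = C(5,4) × 0.21681^1 × 0.78319^4 = 5 × 0.21681 × 0.37624309 = 0.407866 (base)
P(M+2) = C(5,1) × 0.21681^4 × 0.78319^1 = 5 × 0.00220962 × 0.78319 = 0.008653
Relative intensity = 0.008653 / 0.407866 × 100 = 2.12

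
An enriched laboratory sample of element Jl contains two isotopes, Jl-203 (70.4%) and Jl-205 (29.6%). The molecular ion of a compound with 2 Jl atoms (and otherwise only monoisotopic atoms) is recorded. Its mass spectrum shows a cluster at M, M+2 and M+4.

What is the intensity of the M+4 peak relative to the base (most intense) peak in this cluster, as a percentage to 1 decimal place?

17.7%

Binomial terms of (0.704 + 0.296)^2: M 0.4956, M+2 0.4168, M+4 0.0876 → M is the base peak.
P(M) = C(2,0) × 0.704^2 × 0.296^0 = 1 × 0.495616 × 1.0000 = 0.495616 (base)
P(M+4) = C(2,2) × 0.704^0 × 0.296^2 = 1 × 1.0000 × 0.087616 = 0.087616
Relative intensity = 0.087616 / 0.495616 × 100 = 17.7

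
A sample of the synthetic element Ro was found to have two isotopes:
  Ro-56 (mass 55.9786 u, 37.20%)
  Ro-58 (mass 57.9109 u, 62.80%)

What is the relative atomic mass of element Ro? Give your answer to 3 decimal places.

Average mass = Σ (abundance × isotope mass) = 0.3720 × 55.9786 + 0.6280 × 57.9109
= 20.82404 + 36.36805 = 57.19209 u

57.192 u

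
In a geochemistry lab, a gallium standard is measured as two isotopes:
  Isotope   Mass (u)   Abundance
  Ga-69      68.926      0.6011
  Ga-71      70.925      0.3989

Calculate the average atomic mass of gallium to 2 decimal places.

69.72 u

Weight each isotope mass by its fractional abundance: 0.6011 × 68.926 + 0.3989 × 70.925
= 41.4314 + 28.2920 = 69.7234 u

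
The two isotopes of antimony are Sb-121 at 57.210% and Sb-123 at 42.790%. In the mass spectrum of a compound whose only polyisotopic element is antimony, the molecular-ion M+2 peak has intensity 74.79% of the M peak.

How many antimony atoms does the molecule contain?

The M+2/M ratio from n Sb atoms is n · q/p = n · 0.42790/0.57210.
n = 0.7479 × 0.57210/0.42790 = 1.00 ≈ 1

1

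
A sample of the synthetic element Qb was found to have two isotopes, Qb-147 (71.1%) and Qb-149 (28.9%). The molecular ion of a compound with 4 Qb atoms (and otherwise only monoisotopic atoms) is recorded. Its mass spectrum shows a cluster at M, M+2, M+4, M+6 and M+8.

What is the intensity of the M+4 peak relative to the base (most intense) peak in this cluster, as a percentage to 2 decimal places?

Binomial terms of (0.711 + 0.289)^4: M 0.2556, M+2 0.4155, M+4 0.2533, M+6 0.0686, M+8 0.0070 → M+2 is the base peak.
P(M+2) = C(4,1) × 0.711^3 × 0.289^1 = 4 × 0.35942543 × 0.2890 = 0.415496 (base)
P(M+4) = C(4,2) × 0.711^2 × 0.289^2 = 6 × 0.505521 × 0.083521 = 0.253330
Relative intensity = 0.253330 / 0.415496 × 100 = 60.97

60.97%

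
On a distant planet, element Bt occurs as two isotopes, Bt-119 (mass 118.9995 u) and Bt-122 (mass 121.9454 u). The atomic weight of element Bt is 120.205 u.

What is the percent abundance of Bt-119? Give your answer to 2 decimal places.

With x = fraction of Bt-119 (so Bt-122 is 1 − x):
118.9995·x + 121.9454·(1 − x) = 120.205
(118.9995 − 121.9454)·x = 120.205 − 121.9454
x = -1.7404 / -2.9459 = 0.59079 → 59.08% Bt-119, 40.92% Bt-122.

59.08%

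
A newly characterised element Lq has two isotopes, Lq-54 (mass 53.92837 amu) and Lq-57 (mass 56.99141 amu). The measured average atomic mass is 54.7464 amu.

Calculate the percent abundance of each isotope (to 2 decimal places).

Let x be the fractional abundance of Lq-54; then Lq-57 has abundance 1 − x.
53.92837·x + 56.99141·(1 − x) = 54.7464
(53.92837 − 56.99141)·x = 54.7464 − 56.99141
x = -2.24501 / -3.06304 = 0.73294 → 73.29% Lq-54, 26.71% Lq-57.

Lq-54: 73.29%, Lq-57: 26.71%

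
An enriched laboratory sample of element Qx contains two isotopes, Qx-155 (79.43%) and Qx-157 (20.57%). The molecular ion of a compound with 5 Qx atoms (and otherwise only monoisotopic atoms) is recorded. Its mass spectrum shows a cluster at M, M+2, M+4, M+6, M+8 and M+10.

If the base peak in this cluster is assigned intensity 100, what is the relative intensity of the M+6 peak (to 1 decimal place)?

13.4

(0.7943 + 0.2057)^5 gives M 0.3162, M+2 0.4094, M+4 0.2120, M+6 0.0549, M+8 0.0071, M+10 0.0004; the largest is M+2.
P(M+2) = C(5,1) × 0.7943^4 × 0.2057^1 = 5 × 0.39805057 × 0.2057 = 0.409395 (base)
P(M+6) = C(5,3) × 0.7943^2 × 0.2057^3 = 10 × 0.63091249 × 0.00870368 = 0.054913
Relative intensity = 0.054913 / 0.409395 × 100 = 13.4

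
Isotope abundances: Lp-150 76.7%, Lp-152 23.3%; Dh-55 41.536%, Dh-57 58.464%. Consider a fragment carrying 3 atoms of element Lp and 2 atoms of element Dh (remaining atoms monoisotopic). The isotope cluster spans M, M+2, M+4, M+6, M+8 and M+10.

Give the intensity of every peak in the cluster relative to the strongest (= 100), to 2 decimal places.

Element Lp pattern (n=3): 0.45121766 : 0.41121401 : 0.12491899 : 0.01264934
Element Dh pattern (n=2): 0.17252393 : 0.48567214 : 0.34180393
Convolve the two distributions (both contribute in 2-u steps):
  M: 0.45121766×0.17252393 = 0.077846
  M+2: 0.45121766×0.48567214 + 0.41121401×0.17252393 = 0.290088
  M+4: 0.45121766×0.34180393 + 0.41121401×0.48567214 + 0.12491899×0.17252393 = 0.375495
  M+6: 0.41121401×0.34180393 + 0.12491899×0.48567214 + 0.01264934×0.17252393 = 0.203407
  M+8: 0.12491899×0.34180393 + 0.01264934×0.48567214 = 0.048841
  M+10: 0.01264934×0.34180393 = 0.004324
Scale to base peak (0.375495) = 100: 20.73 : 77.25 : 100.00 : 54.17 : 13.01 : 1.15

20.73 : 77.25 : 100.00 : 54.17 : 13.01 : 1.15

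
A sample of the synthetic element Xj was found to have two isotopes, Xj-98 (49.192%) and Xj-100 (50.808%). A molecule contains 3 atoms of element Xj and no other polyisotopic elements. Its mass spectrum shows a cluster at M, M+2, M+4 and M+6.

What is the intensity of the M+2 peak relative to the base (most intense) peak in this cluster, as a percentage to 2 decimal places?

96.82%

Binomial terms of (0.49192 + 0.50808)^3: M 0.1190, M+2 0.3688, M+4 0.3810, M+6 0.1312 → M+4 is the base peak.
P(M+4) = C(3,2) × 0.49192^1 × 0.50808^2 = 3 × 0.49192 × 0.25814529 = 0.380960 (base)
P(M+2) = C(3,1) × 0.49192^2 × 0.50808^1 = 3 × 0.24198529 × 0.50808 = 0.368844
Relative intensity = 0.368844 / 0.380960 × 100 = 96.82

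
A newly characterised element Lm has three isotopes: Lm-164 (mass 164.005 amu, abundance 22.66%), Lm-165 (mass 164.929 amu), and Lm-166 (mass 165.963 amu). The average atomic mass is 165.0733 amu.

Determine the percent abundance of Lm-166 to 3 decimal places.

34.205%

Let x and y be the fractions of Lm-165 and Lm-166. Then x + y = 1 − 0.2266 = 0.7734 and 164.929x + 165.963y = 165.0733 − 0.2266×164.005 = 127.909767.
Substituting: 164.929x + 165.963(0.7734 − x) = 127.909767
(164.929 − 165.963)x = -0.4460172  ⇒  x = 0.43135, y = 0.34205
Lm-165: 43.135%, Lm-166: 34.205%.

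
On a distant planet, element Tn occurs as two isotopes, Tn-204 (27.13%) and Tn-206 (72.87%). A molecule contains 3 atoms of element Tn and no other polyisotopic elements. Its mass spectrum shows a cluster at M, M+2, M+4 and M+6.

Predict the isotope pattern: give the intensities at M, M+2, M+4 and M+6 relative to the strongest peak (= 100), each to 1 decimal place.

4.6 : 37.2 : 100.0 : 89.5

Each Tn atom is independently Tn-204 (p = 0.2713) or Tn-206 (q = 0.7287); the cluster is the binomial expansion (p + q)^3.
P(M) = 0.2713^3 = 0.019969
P(M+2) = 3 × 0.2713^2 × 0.7287^1 = 0.160905
P(M+4) = 3 × 0.2713^1 × 0.7287^2 = 0.432184
P(M+6) = 0.7287^3 = 0.386942
The M+4 peak is largest (0.432184); scaling to 100 gives 4.6 : 37.2 : 100.0 : 89.5.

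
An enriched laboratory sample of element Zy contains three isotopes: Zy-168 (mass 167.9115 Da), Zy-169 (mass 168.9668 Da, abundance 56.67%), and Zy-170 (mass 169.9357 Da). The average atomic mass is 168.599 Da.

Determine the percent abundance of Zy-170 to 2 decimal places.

4.42%

The remaining 43.33% is split between Zy-168 (fraction x) and Zy-170 (fraction 0.4333 − x).
Substituting: 167.9115x + 169.9357(0.4333 − x) = 72.84551444
(167.9115 − 169.9357)x = -0.78762437  ⇒  x = 0.38910, y = 0.04420
Zy-168: 38.91%, Zy-170: 4.42%.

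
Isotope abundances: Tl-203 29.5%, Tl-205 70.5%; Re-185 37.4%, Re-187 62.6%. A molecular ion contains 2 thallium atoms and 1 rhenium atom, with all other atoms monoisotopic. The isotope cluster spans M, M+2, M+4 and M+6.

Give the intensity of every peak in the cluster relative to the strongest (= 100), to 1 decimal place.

7.3 : 47.1 : 100.0 : 69.7

Thallium pattern (n=2): 0.087025 : 0.41595 : 0.497025
Rhenium pattern (n=1): 0.3740 : 0.6260
Convolve the two distributions (both contribute in 2-u steps):
  M: 0.087025×0.3740 = 0.032547
  M+2: 0.087025×0.6260 + 0.41595×0.3740 = 0.210043
  M+4: 0.41595×0.6260 + 0.497025×0.3740 = 0.446272
  M+6: 0.497025×0.6260 = 0.311138
Scale to base peak (0.446272) = 100: 7.3 : 47.1 : 100.0 : 69.7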